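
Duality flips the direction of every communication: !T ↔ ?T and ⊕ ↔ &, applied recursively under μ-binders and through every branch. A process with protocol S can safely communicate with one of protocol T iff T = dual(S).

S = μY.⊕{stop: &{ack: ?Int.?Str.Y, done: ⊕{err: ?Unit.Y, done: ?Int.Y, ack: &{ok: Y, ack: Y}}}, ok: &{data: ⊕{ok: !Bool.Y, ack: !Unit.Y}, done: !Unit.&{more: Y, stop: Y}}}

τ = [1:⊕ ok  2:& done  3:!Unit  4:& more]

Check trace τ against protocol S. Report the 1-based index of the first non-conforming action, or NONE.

NONE

@1 ⊕ ok  ✓  cont: &{data: ⊕{ok: !Bool.μY.…, ack: !Unit.μY.…}, done: !Unit.&{more: μY.…, stop: μY.…}}
@2 & done  ✓  cont: !Unit.&{more: μY.…, stop: μY.…}
@3 !Unit  ✓  cont: &{more: μY.…, stop: μY.…}
@4 & more  ✓  cont: μY.…
trace exhausted — no violation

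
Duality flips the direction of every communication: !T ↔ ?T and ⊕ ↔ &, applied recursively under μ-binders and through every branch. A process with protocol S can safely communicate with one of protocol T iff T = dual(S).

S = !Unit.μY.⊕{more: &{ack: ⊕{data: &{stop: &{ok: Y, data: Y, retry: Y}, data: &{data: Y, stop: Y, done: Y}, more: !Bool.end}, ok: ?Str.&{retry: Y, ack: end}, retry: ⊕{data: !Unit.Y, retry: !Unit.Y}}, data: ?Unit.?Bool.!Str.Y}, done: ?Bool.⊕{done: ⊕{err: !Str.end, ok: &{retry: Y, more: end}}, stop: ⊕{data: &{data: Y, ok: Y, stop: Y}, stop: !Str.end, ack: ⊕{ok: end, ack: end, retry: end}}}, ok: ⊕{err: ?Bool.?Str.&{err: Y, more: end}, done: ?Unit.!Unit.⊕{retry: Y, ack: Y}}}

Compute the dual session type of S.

?Unit.μY.&{more: ⊕{ack: &{data: ⊕{stop: ⊕{ok: Y, data: Y, retry: Y}, data: ⊕{data: Y, stop: Y, done: Y}, more: ?Bool.end}, ok: !Str.⊕{retry: Y, ack: end}, retry: &{data: ?Unit.Y, retry: ?Unit.Y}}, data: !Unit.!Bool.?Str.Y}, done: !Bool.&{done: &{err: ?Str.end, ok: ⊕{retry: Y, more: end}}, stop: &{data: ⊕{data: Y, ok: Y, stop: Y}, stop: ?Str.end, ack: &{ok: end, ack: end, retry: end}}}, ok: &{err: !Bool.!Str.⊕{err: Y, more: end}, done: !Unit.?Unit.&{retry: Y, ack: Y}}}

!Unit → ?Unit
  μY → μY  (rec unchanged)
    ⊕{more,done,ok} → &{more,done,ok}  (select→offer)
      case more:
        &{ack,data} → ⊕{ack,data}  (external→internal)
          case ack:
            ⊕{data,ok,retry} → &{data,ok,retry}  (select→offer)
              case data:
                &{stop,data,more} → ⊕{stop,data,more}  (external→internal)
                  case stop:
                    &{ok,data,retry} → ⊕{ok,data,retry}  (external→internal)
                      case ok:
                        Y ↦ Y
                      case data:
                        Y ↦ Y
                      case retry:
                        Y ↦ Y
                  case data:
                    &{data,stop,done} → ⊕{data,stop,done}  (external→internal)
                      case data:
                        Y ↦ Y
                      case stop:
                        Y ↦ Y
                      case done:
                        Y ↦ Y
                  case more:
                    !Bool → ?Bool
                      end ↦ end
              case ok:
                ?Str → !Str
                  &{retry,ack} → ⊕{retry,ack}  (external→internal)
                    case retry:
                      Y ↦ Y
                    case ack:
                      end ↦ end
              case retry:
                ⊕{data,retry} → &{data,retry}  (select→offer)
                  case data:
                    !Unit → ?Unit
                      Y ↦ Y
                  case retry:
                    !Unit → ?Unit
                      Y ↦ Y
          case data:
            ?Unit → !Unit
              ?Bool → !Bool
                !Str → ?Str
                  Y ↦ Y
      case done:
        ?Bool → !Bool
          ⊕{done,stop} → &{done,stop}  (select→offer)
            case done:
              ⊕{err,ok} → &{err,ok}  (select→offer)
                case err:
                  !Str → ?Str
                    end ↦ end
                case ok:
                  &{retry,more} → ⊕{retry,more}  (external→internal)
                    case retry:
                      Y ↦ Y
                    case more:
                      end ↦ end
            case stop:
              ⊕{data,stop,ack} → &{data,stop,ack}  (select→offer)
                case data:
                  &{data,ok,stop} → ⊕{data,ok,stop}  (external→internal)
                    case data:
                      Y ↦ Y
                    case ok:
                      Y ↦ Y
                    case stop:
                      Y ↦ Y
                case stop:
                  !Str → ?Str
                    end ↦ end
                case ack:
                  ⊕{ok,ack,retry} → &{ok,ack,retry}  (select→offer)
                    case ok:
                      end ↦ end
                    case ack:
                      end ↦ end
                    case retry:
                      end ↦ end
      case ok:
        ⊕{err,done} → &{err,done}  (select→offer)
          case err:
            ?Bool → !Bool
              ?Str → !Str
                &{err,more} → ⊕{err,more}  (external→internal)
                  case err:
                    Y ↦ Y
                  case more:
                    end ↦ end
          case done:
            ?Unit → !Unit
              !Unit → ?Unit
                ⊕{retry,ack} → &{retry,ack}  (select→offer)
                  case retry:
                    Y ↦ Y
                  case ack:
                    Y ↦ Y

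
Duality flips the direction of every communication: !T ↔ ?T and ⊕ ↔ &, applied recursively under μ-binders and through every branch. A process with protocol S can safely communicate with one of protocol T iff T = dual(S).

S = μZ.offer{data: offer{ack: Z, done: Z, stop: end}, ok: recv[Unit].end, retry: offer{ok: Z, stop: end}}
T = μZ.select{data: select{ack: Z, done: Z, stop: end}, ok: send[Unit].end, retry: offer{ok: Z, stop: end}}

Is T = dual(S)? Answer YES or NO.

μZ ‖ μZ  match (binder kept)
  offer{data,ok,retry} ‖ select{data,ok,retry}  match label sets agree
    [data]
      offer{ack,done,stop} ‖ select{ack,done,stop}  match label sets agree
        [ack]
          Z ‖ Z  match
        [done]
          Z ‖ Z  match
        [stop]
          end ‖ end  match
    [ok]
      recv[Unit] ‖ send[Unit]  match
        end ‖ end  match
    [retry]
      offer{ok,stop} ‖ offer{ok,stop}  ✗ choice polarity not flipped — not dual

NO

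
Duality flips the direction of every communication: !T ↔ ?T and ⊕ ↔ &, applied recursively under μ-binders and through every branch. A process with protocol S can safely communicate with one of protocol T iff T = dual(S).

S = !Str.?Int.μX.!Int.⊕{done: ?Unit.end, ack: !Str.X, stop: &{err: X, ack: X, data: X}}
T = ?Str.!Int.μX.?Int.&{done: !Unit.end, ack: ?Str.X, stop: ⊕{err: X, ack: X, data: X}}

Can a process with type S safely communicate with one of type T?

YES

!Str ‖ ?Str  ✓
  ?Int ‖ !Int  ✓
    μX ‖ μX  ✓ (rec unchanged)
      !Int ‖ ?Int  ✓
        ⊕{done,ack,stop} ‖ &{done,ack,stop}  ✓ same labels
          [done]
            ?Unit ‖ !Unit  ✓
              end ‖ end  ✓
          [ack]
            !Str ‖ ?Str  ✓
              X ‖ X  ✓
          [stop]
            &{err,ack,data} ‖ ⊕{err,ack,data}  ✓ same labels
              [err]
                X ‖ X  ✓
              [ack]
                X ‖ X  ✓
              [data]
                X ‖ X  ✓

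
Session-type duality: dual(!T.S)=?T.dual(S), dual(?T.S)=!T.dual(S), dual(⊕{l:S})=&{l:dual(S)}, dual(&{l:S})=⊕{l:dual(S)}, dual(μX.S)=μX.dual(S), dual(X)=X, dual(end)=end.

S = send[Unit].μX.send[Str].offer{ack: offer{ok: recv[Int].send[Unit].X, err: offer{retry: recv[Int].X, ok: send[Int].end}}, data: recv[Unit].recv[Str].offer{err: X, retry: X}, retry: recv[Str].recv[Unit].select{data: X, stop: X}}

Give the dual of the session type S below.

recv[Unit].μX.recv[Str].select{ack: select{ok: send[Int].recv[Unit].X, err: select{retry: send[Int].X, ok: recv[Int].end}}, data: send[Unit].send[Str].select{err: X, retry: X}, retry: send[Str].send[Unit].offer{data: X, stop: X}}

send[Unit] = recv[Unit]
  μX = μX  (binder kept)
    send[Str] = recv[Str]
      offer{ack,data,retry} = select{ack,data,retry}  (&→⊕)
        case ack:
          offer{ok,err} = select{ok,err}  (&→⊕)
            case ok:
              recv[Int] = send[Int]
                send[Unit] = recv[Unit]
                  dual(X) = X
            case err:
              offer{retry,ok} = select{retry,ok}  (&→⊕)
                case retry:
                  recv[Int] = send[Int]
                    dual(X) = X
                case ok:
                  send[Int] = recv[Int]
                    dual(end) = end
        case data:
          recv[Unit] = send[Unit]
            recv[Str] = send[Str]
              offer{err,retry} = select{err,retry}  (&→⊕)
                case err:
                  dual(X) = X
                case retry:
                  dual(X) = X
        case retry:
          recv[Str] = send[Str]
            recv[Unit] = send[Unit]
              select{data,stop} = offer{data,stop}  (⊕→&)
                case data:
                  dual(X) = X
                case stop:
                  dual(X) = X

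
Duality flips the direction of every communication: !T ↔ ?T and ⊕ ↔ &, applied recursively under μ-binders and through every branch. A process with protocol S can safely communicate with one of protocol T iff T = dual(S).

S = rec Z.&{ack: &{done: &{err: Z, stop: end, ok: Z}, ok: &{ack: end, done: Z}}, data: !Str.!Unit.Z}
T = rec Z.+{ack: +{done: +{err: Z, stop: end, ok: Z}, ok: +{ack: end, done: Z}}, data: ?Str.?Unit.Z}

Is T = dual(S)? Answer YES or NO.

YES

rec Z ‖ rec Z  ✓ (μ self-dual)
  &{ack,data} ‖ +{ack,data}  ✓ labels match
    [ack]
      &{done,ok} ‖ +{done,ok}  ✓ labels match
        [done]
          &{err,stop,ok} ‖ +{err,stop,ok}  ✓ labels match
            [err]
              Z ‖ Z  ✓
            [stop]
              end ‖ end  ✓
            [ok]
              Z ‖ Z  ✓
        [ok]
          &{ack,done} ‖ +{ack,done}  ✓ labels match
            [ack]
              end ‖ end  ✓
            [done]
              Z ‖ Z  ✓
    [data]
      !Str ‖ ?Str  ✓
        !Unit ‖ ?Unit  ✓
          Z ‖ Z  ✓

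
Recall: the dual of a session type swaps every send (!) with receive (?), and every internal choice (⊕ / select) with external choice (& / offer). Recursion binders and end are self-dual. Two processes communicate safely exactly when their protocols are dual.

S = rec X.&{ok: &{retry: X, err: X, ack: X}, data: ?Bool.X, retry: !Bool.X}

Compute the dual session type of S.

rec X.+{ok: +{retry: X, err: X, ack: X}, data: !Bool.X, retry: ?Bool.X}

rec X ↦ rec X  (binder kept)
  &{ok,data,retry} ↦ +{ok,data,retry}  (offer→select)
    • ok:
      &{retry,err,ack} ↦ +{retry,err,ack}  (offer→select)
        • retry:
          X self-dual
        • err:
          X self-dual
        • ack:
          X self-dual
    • data:
      ?Bool ↦ !Bool
        X self-dual
    • retry:
      !Bool ↦ ?Bool
        X self-dual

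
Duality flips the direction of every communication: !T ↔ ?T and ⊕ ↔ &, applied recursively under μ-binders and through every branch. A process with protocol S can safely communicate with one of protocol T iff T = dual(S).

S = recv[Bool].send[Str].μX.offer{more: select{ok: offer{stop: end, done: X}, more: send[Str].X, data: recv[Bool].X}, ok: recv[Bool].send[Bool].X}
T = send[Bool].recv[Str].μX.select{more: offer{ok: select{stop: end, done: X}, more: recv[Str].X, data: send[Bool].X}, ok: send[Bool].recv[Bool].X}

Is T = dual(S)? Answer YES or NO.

recv[Bool] | send[Bool]  match
  send[Str] | recv[Str]  match
    μX | μX  match (binder kept)
      offer{more,ok} | select{more,ok}  match same labels
        [more]
          select{ok,more,data} | offer{ok,more,data}  match same labels
            [ok]
              offer{stop,done} | select{stop,done}  match same labels
                [stop]
                  end | end  match
                [done]
                  X | X  match
            [more]
              send[Str] | recv[Str]  match
                X | X  match
            [data]
              recv[Bool] | send[Bool]  match
                X | X  match
        [ok]
          recv[Bool] | send[Bool]  match
            send[Bool] | recv[Bool]  match
              X | X  match

YES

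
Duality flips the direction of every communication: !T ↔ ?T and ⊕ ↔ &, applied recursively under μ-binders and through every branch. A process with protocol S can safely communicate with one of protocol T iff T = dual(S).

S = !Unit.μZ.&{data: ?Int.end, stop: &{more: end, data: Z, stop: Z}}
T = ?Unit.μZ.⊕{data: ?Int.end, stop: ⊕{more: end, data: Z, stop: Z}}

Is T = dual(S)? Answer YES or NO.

NO

!Unit ‖ ?Unit  ✓
  μZ ‖ μZ  ✓ (rec unchanged)
    &{data,stop} ‖ ⊕{data,stop}  ✓ labels match
      • data:
        ?Int ‖ ?Int  ✗ same direction on both sides — not dual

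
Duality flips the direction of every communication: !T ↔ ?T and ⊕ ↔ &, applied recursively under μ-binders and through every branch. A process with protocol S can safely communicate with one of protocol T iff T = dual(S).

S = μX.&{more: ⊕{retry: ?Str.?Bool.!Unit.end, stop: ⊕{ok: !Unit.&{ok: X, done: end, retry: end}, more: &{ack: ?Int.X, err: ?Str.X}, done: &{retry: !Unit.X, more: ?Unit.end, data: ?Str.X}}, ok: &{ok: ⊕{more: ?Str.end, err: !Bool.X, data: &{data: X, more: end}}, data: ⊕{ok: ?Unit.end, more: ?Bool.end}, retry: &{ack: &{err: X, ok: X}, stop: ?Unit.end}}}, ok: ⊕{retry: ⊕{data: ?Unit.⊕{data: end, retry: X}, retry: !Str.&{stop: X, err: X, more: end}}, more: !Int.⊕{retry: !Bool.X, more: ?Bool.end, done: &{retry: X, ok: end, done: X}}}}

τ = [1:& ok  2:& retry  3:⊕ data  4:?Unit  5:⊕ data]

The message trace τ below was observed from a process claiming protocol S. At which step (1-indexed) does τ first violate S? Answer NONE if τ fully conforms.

[1] & ok  ok  cont: ⊕{retry: ⊕{data: ?Unit.⊕{data: end, retry: μX.…}, retry: !Str.&{stop: μX.…, err: μX.…, more: end}}, more: !Int.⊕{retry: !Bool.μX.…, more: ?Bool.end, done: &{retry: μX.…, ok: end, done: μX.…}}}
[2] got & retry, protocol expects ⊕ retry or ⊕ more  ✗

2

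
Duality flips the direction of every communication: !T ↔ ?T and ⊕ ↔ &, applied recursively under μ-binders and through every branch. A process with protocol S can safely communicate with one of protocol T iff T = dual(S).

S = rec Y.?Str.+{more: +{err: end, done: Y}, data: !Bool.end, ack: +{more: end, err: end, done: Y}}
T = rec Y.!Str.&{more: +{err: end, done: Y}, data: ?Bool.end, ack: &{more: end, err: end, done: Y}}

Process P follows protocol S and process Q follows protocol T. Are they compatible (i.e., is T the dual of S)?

NO

rec Y vs rec Y  match (rec unchanged)
  ?Str vs !Str  match
    +{more,data,ack} vs &{more,data,ack}  match same labels
      [more]
        +{err,done} vs +{err,done}  ✗ choice polarity not flipped — not dual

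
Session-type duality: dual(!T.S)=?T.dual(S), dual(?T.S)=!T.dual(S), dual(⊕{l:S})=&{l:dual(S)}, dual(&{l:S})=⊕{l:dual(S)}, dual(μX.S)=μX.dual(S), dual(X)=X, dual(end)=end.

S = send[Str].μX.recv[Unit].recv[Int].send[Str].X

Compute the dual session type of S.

recv[Str].μX.send[Unit].send[Int].recv[Str].X

send[Str] ↦ recv[Str]
  μX ↦ μX  (rec unchanged)
    recv[Unit] ↦ send[Unit]
      recv[Int] ↦ send[Int]
        send[Str] ↦ recv[Str]
          X self-dual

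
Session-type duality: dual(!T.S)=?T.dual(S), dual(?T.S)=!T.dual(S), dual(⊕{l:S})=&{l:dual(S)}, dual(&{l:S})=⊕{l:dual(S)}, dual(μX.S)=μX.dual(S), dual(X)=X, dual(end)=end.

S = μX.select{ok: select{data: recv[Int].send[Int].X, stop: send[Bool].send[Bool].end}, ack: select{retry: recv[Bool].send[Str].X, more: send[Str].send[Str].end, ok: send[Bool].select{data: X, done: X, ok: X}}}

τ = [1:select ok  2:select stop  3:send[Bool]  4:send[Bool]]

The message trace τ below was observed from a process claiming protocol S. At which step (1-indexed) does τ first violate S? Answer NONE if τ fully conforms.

@1 select ok  ok  cont: select{data: recv[Int].send[Int].μX.…, stop: send[Bool].send[Bool].end}
@2 select stop  ok  cont: send[Bool].send[Bool].end
@3 send[Bool]  ok  cont: send[Bool].end
@4 send[Bool]  ok  cont: end
τ conforms to S (length 4)

NONE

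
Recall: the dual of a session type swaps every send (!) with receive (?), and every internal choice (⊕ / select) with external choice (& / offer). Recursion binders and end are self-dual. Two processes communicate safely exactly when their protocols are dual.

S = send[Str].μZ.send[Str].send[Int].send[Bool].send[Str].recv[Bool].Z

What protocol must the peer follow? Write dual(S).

send[Str] ↦ recv[Str]
  μZ ↦ μZ  (binder kept)
    send[Str] ↦ recv[Str]
      send[Int] ↦ recv[Int]
        send[Bool] ↦ recv[Bool]
          send[Str] ↦ recv[Str]
            recv[Bool] ↦ send[Bool]
              Z ↦ Z

recv[Str].μZ.recv[Str].recv[Int].recv[Bool].recv[Str].send[Bool].Z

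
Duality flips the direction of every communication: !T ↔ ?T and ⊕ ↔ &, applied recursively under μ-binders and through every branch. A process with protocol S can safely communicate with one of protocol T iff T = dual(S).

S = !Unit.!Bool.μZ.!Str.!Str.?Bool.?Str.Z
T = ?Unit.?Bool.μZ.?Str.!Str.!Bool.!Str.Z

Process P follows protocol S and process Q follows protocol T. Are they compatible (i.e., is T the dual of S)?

NO

!Unit vs ?Unit  match
  !Bool vs ?Bool  match
    μZ vs μZ  match (μ self-dual)
      !Str vs ?Str  match
        !Str vs !Str  ✗ same direction on both sides — not dual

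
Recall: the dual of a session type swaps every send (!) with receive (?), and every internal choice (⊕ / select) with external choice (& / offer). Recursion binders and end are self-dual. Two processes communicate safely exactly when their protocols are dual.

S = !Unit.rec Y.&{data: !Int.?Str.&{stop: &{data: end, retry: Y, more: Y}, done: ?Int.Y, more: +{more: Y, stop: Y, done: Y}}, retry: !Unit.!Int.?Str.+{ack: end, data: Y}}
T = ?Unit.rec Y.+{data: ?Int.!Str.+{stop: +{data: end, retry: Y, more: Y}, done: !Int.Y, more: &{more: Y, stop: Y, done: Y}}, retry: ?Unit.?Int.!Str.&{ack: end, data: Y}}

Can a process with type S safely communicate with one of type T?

!Unit vs ?Unit  ✓
  rec Y vs rec Y  ✓ (μ self-dual)
    &{data,retry} vs +{data,retry}  ✓ same labels
      • data:
        !Int vs ?Int  ✓
          ?Str vs !Str  ✓
            &{stop,done,more} vs +{stop,done,more}  ✓ same labels
              • stop:
                &{data,retry,more} vs +{data,retry,more}  ✓ same labels
                  • data:
                    end vs end  ✓
                  • retry:
                    Y vs Y  ✓
                  • more:
                    Y vs Y  ✓
              • done:
                ?Int vs !Int  ✓
                  Y vs Y  ✓
              • more:
                +{more,stop,done} vs &{more,stop,done}  ✓ same labels
                  • more:
                    Y vs Y  ✓
                  • stop:
                    Y vs Y  ✓
                  • done:
                    Y vs Y  ✓
      • retry:
        !Unit vs ?Unit  ✓
          !Int vs ?Int  ✓
            ?Str vs !Str  ✓
              +{ack,data} vs &{ack,data}  ✓ same labels
                • ack:
                  end vs end  ✓
                • data:
                  Y vs Y  ✓

YES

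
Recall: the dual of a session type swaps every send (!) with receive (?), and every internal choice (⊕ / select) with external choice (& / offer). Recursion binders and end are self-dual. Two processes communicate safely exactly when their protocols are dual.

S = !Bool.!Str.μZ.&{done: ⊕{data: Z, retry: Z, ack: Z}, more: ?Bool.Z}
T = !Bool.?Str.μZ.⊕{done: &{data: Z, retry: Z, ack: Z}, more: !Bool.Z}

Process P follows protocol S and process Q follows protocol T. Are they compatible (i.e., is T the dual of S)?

!Bool | !Bool  ✗ same direction on both sides — not dual

NO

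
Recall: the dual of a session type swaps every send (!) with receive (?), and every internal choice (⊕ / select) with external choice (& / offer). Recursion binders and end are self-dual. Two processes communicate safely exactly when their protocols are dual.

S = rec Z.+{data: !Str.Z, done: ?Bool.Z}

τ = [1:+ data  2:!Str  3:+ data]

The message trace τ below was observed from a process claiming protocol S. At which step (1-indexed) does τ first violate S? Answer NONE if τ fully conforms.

NONE

@1 + data  ✓  residual = !Str.rec Z.…
@2 !Str  ✓  residual = rec Z.…
@3 + data  ✓  residual = !Str.rec Z.…
trace exhausted — no violation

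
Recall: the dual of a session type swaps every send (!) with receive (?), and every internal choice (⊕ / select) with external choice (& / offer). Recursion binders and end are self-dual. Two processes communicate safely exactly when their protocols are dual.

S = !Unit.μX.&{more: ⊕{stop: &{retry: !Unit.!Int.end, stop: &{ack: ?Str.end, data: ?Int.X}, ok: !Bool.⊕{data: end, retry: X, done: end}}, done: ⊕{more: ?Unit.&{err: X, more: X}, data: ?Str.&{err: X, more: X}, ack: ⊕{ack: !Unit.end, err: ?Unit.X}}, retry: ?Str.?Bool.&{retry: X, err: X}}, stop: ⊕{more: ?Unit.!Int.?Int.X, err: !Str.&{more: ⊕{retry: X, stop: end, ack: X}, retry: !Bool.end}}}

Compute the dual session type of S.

?Unit.μX.⊕{more: &{stop: ⊕{retry: ?Unit.?Int.end, stop: ⊕{ack: !Str.end, data: !Int.X}, ok: ?Bool.&{data: end, retry: X, done: end}}, done: &{more: !Unit.⊕{err: X, more: X}, data: !Str.⊕{err: X, more: X}, ack: &{ack: ?Unit.end, err: !Unit.X}}, retry: !Str.!Bool.⊕{retry: X, err: X}}, stop: &{more: !Unit.?Int.!Int.X, err: ?Str.⊕{more: &{retry: X, stop: end, ack: X}, retry: ?Bool.end}}}

!Unit → ?Unit
  μX → μX  (μ self-dual)
    &{more,stop} → ⊕{more,stop}  (external→internal)
      [more]
        ⊕{stop,done,retry} → &{stop,done,retry}  (select→offer)
          [stop]
            &{retry,stop,ok} → ⊕{retry,stop,ok}  (external→internal)
              [retry]
                !Unit → ?Unit
                  !Int → ?Int
                    end ↦ end
              [stop]
                &{ack,data} → ⊕{ack,data}  (external→internal)
                  [ack]
                    ?Str → !Str
                      end ↦ end
                  [data]
                    ?Int → !Int
                      X ↦ X
              [ok]
                !Bool → ?Bool
                  ⊕{data,retry,done} → &{data,retry,done}  (select→offer)
                    [data]
                      end ↦ end
                    [retry]
                      X ↦ X
                    [done]
                      end ↦ end
          [done]
            ⊕{more,data,ack} → &{more,data,ack}  (select→offer)
              [more]
                ?Unit → !Unit
                  &{err,more} → ⊕{err,more}  (external→internal)
                    [err]
                      X ↦ X
                    [more]
                      X ↦ X
              [data]
                ?Str → !Str
                  &{err,more} → ⊕{err,more}  (external→internal)
                    [err]
                      X ↦ X
                    [more]
                      X ↦ X
              [ack]
                ⊕{ack,err} → &{ack,err}  (select→offer)
                  [ack]
                    !Unit → ?Unit
                      end ↦ end
                  [err]
                    ?Unit → !Unit
                      X ↦ X
          [retry]
            ?Str → !Str
              ?Bool → !Bool
                &{retry,err} → ⊕{retry,err}  (external→internal)
                  [retry]
                    X ↦ X
                  [err]
                    X ↦ X
      [stop]
        ⊕{more,err} → &{more,err}  (select→offer)
          [more]
            ?Unit → !Unit
              !Int → ?Int
                ?Int → !Int
                  X ↦ X
          [err]
            !Str → ?Str
              &{more,retry} → ⊕{more,retry}  (external→internal)
                [more]
                  ⊕{retry,stop,ack} → &{retry,stop,ack}  (select→offer)
                    [retry]
                      X ↦ X
                    [stop]
                      end ↦ end
                    [ack]
                      X ↦ X
                [retry]
                  !Bool → ?Bool
                    end ↦ end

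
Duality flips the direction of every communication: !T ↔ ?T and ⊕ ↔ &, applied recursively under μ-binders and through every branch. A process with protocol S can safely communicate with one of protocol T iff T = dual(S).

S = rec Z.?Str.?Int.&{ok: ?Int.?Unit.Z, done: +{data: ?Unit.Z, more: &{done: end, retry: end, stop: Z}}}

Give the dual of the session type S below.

rec Z → rec Z  (rec unchanged)
  ?Str → !Str
    ?Int → !Int
      &{ok,done} → +{ok,done}  (offer→select)
        [ok]
          ?Int → !Int
            ?Unit → !Unit
              Z ↦ Z
        [done]
          +{data,more} → &{data,more}  (internal→external)
            [data]
              ?Unit → !Unit
                Z ↦ Z
            [more]
              &{done,retry,stop} → +{done,retry,stop}  (offer→select)
                [done]
                  end ↦ end
                [retry]
                  end ↦ end
                [stop]
                  Z ↦ Z

rec Z.!Str.!Int.+{ok: !Int.!Unit.Z, done: &{data: !Unit.Z, more: +{done: end, retry: end, stop: Z}}}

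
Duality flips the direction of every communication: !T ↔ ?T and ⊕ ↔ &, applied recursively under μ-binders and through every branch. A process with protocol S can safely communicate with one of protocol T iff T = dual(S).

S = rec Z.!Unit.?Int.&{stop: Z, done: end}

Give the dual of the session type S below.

rec Z.?Unit.!Int.+{stop: Z, done: end}

rec Z ↦ rec Z  (rec unchanged)
  !Unit ↦ ?Unit
    ?Int ↦ !Int
      &{stop,done} ↦ +{stop,done}  (&→⊕)
        • stop:
          Z self-dual
        • done:
          end self-dual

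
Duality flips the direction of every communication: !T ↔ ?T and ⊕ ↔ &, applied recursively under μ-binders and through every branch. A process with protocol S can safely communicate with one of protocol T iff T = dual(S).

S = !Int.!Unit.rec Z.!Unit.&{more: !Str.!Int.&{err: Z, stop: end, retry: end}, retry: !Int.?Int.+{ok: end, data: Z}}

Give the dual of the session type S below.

?Int.?Unit.rec Z.?Unit.+{more: ?Str.?Int.+{err: Z, stop: end, retry: end}, retry: ?Int.!Int.&{ok: end, data: Z}}

!Int ↦ ?Int
  !Unit ↦ ?Unit
    rec Z ↦ rec Z  (rec unchanged)
      !Unit ↦ ?Unit
        &{more,retry} ↦ +{more,retry}  (external→internal)
          • more:
            !Str ↦ ?Str
              !Int ↦ ?Int
                &{err,stop,retry} ↦ +{err,stop,retry}  (external→internal)
                  • err:
                    Z self-dual
                  • stop:
                    end self-dual
                  • retry:
                    end self-dual
          • retry:
            !Int ↦ ?Int
              ?Int ↦ !Int
                +{ok,data} ↦ &{ok,data}  (internal→external)
                  • ok:
                    end self-dual
                  • data:
                    Z self-dual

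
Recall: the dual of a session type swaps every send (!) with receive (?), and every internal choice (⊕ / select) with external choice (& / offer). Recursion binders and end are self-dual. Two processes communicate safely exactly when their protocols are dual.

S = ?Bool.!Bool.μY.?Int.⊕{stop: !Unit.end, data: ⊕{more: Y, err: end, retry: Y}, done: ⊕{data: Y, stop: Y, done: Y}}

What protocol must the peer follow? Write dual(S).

?Bool = !Bool
  !Bool = ?Bool
    μY = μY  (μ self-dual)
      ?Int = !Int
        ⊕{stop,data,done} = &{stop,data,done}  (⊕→&)
          [stop]
            !Unit = ?Unit
              dual(end) = end
          [data]
            ⊕{more,err,retry} = &{more,err,retry}  (⊕→&)
              [more]
                dual(Y) = Y
              [err]
                dual(end) = end
              [retry]
                dual(Y) = Y
          [done]
            ⊕{data,stop,done} = &{data,stop,done}  (⊕→&)
              [data]
                dual(Y) = Y
              [stop]
                dual(Y) = Y
              [done]
                dual(Y) = Y

!Bool.?Bool.μY.!Int.&{stop: ?Unit.end, data: &{more: Y, err: end, retry: Y}, done: &{data: Y, stop: Y, done: Y}}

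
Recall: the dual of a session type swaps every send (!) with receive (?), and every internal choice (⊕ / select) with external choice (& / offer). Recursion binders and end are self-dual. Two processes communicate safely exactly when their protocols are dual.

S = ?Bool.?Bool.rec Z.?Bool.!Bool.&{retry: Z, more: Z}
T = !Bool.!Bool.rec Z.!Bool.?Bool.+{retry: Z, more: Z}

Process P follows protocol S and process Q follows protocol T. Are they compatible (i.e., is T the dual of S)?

YES

?Bool ‖ !Bool  match
  ?Bool ‖ !Bool  match
    rec Z ‖ rec Z  match (rec unchanged)
      ?Bool ‖ !Bool  match
        !Bool ‖ ?Bool  match
          &{retry,more} ‖ +{retry,more}  match same labels
            [retry]
              Z ‖ Z  match
            [more]
              Z ‖ Z  match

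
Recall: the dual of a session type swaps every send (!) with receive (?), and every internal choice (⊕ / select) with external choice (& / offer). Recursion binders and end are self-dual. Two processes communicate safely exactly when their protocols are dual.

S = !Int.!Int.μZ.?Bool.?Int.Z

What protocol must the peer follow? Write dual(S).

?Int.?Int.μZ.!Bool.!Int.Z

!Int ↦ ?Int
  !Int ↦ ?Int
    μZ ↦ μZ  (binder kept)
      ?Bool ↦ !Bool
        ?Int ↦ !Int
          Z ↦ Z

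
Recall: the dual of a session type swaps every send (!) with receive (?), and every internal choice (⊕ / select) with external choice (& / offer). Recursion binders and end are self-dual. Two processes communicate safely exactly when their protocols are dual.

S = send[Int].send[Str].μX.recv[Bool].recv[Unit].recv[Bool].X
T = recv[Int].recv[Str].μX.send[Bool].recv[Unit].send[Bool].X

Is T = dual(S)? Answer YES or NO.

NO

send[Int] ‖ recv[Int]  match
  send[Str] ‖ recv[Str]  match
    μX ‖ μX  match (binder kept)
      recv[Bool] ‖ send[Bool]  match
        recv[Unit] ‖ recv[Unit]  ✗ same direction on both sides — not dual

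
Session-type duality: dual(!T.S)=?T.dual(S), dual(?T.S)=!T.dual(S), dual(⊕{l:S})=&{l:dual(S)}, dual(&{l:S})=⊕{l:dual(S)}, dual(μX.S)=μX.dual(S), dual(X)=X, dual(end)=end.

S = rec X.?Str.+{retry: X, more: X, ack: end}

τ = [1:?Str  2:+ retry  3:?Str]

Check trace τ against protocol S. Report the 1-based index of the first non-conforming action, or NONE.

NONE

@1 ?Str  ✓  now at +{retry: rec X.…, more: rec X.…, ack: end}
@2 + retry  ✓  now at rec X.…
@3 ?Str  ✓  now at +{retry: rec X.…, more: rec X.…, ack: end}
trace exhausted — no violation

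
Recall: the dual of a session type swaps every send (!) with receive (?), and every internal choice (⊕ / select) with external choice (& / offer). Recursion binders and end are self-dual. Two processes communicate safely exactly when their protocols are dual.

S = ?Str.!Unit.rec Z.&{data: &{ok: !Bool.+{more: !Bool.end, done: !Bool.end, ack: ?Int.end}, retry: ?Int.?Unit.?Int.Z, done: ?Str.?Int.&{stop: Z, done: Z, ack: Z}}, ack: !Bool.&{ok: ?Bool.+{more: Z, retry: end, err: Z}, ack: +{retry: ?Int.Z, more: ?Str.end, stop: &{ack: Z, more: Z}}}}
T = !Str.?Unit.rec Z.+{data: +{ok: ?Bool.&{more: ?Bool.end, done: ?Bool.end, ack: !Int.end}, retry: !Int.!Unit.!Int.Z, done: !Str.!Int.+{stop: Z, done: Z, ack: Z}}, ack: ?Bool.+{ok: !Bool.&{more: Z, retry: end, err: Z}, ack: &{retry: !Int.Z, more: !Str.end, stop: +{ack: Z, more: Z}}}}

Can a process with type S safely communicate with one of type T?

YES

?Str | !Str  ✓
  !Unit | ?Unit  ✓
    rec Z | rec Z  ✓ (μ self-dual)
      &{data,ack} | +{data,ack}  ✓ same labels
        case data:
          &{ok,retry,done} | +{ok,retry,done}  ✓ same labels
            case ok:
              !Bool | ?Bool  ✓
                +{more,done,ack} | &{more,done,ack}  ✓ same labels
                  case more:
                    !Bool | ?Bool  ✓
                      end | end  ✓
                  case done:
                    !Bool | ?Bool  ✓
                      end | end  ✓
                  case ack:
                    ?Int | !Int  ✓
                      end | end  ✓
            case retry:
              ?Int | !Int  ✓
                ?Unit | !Unit  ✓
                  ?Int | !Int  ✓
                    Z | Z  ✓
            case done:
              ?Str | !Str  ✓
                ?Int | !Int  ✓
                  &{stop,done,ack} | +{stop,done,ack}  ✓ same labels
                    case stop:
                      Z | Z  ✓
                    case done:
                      Z | Z  ✓
                    case ack:
                      Z | Z  ✓
        case ack:
          !Bool | ?Bool  ✓
            &{ok,ack} | +{ok,ack}  ✓ same labels
              case ok:
                ?Bool | !Bool  ✓
                  +{more,retry,err} | &{more,retry,err}  ✓ same labels
                    case more:
                      Z | Z  ✓
                    case retry:
                      end | end  ✓
                    case err:
                      Z | Z  ✓
              case ack:
                +{retry,more,stop} | &{retry,more,stop}  ✓ same labels
                  case retry:
                    ?Int | !Int  ✓
                      Z | Z  ✓
                  case more:
                    ?Str | !Str  ✓
                      end | end  ✓
                  case stop:
                    &{ack,more} | +{ack,more}  ✓ same labels
                      case ack:
                        Z | Z  ✓
                      case more:
                        Z | Z  ✓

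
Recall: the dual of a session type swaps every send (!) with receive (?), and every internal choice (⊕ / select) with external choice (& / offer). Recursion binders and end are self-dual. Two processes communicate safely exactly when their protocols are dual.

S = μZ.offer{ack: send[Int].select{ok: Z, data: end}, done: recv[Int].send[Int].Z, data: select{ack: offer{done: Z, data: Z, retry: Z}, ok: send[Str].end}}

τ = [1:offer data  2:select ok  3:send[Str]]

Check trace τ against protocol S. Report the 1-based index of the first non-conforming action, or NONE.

NONE

step 1: offer data  ok  residual = select{ack: offer{done: μZ.…, data: μZ.…, retry: μZ.…}, ok: send[Str].end}
step 2: select ok  ok  residual = send[Str].end
step 3: send[Str]  ok  residual = end
all 3 steps conform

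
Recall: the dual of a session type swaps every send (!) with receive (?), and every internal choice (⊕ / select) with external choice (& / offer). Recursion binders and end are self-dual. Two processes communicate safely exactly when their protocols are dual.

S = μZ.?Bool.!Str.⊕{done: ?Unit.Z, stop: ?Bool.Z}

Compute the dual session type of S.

μZ = μZ  (μ self-dual)
  ?Bool = !Bool
    !Str = ?Str
      ⊕{done,stop} = &{done,stop}  (⊕→&)
        [done]
          ?Unit = !Unit
            dual(Z) = Z
        [stop]
          ?Bool = !Bool
            dual(Z) = Z

μZ.!Bool.?Str.&{done: !Unit.Z, stop: !Bool.Z}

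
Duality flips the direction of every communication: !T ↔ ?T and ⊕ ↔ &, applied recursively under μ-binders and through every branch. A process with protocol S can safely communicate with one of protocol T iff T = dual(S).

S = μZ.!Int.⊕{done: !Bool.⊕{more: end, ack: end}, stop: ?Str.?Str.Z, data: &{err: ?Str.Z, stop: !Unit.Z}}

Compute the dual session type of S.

μZ.?Int.&{done: ?Bool.&{more: end, ack: end}, stop: !Str.!Str.Z, data: ⊕{err: !Str.Z, stop: ?Unit.Z}}

μZ → μZ  (μ self-dual)
  !Int → ?Int
    ⊕{done,stop,data} → &{done,stop,data}  (⊕→&)
      [done]
        !Bool → ?Bool
          ⊕{more,ack} → &{more,ack}  (⊕→&)
            [more]
              end ↦ end
            [ack]
              end ↦ end
      [stop]
        ?Str → !Str
          ?Str → !Str
            Z ↦ Z
      [data]
        &{err,stop} → ⊕{err,stop}  (&→⊕)
          [err]
            ?Str → !Str
              Z ↦ Z
          [stop]
            !Unit → ?Unit
              Z ↦ Z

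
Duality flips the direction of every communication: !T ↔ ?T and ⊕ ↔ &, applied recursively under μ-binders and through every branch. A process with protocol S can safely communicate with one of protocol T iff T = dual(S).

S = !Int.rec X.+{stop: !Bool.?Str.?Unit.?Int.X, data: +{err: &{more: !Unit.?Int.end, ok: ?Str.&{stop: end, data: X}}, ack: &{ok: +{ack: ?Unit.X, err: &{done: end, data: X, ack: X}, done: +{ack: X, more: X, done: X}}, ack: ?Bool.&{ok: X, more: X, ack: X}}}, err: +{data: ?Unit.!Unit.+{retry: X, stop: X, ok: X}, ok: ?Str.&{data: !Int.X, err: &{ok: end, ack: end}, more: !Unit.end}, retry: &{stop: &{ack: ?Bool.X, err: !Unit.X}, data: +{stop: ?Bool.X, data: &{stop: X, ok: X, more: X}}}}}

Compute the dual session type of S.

?Int.rec X.&{stop: ?Bool.!Str.!Unit.!Int.X, data: &{err: +{more: ?Unit.!Int.end, ok: !Str.+{stop: end, data: X}}, ack: +{ok: &{ack: !Unit.X, err: +{done: end, data: X, ack: X}, done: &{ack: X, more: X, done: X}}, ack: !Bool.+{ok: X, more: X, ack: X}}}, err: &{data: !Unit.?Unit.&{retry: X, stop: X, ok: X}, ok: !Str.+{data: ?Int.X, err: +{ok: end, ack: end}, more: ?Unit.end}, retry: +{stop: +{ack: !Bool.X, err: ?Unit.X}, data: &{stop: !Bool.X, data: +{stop: X, ok: X, more: X}}}}}

!Int = ?Int
  rec X = rec X  (binder kept)
    +{stop,data,err} = &{stop,data,err}  (internal→external)
      [stop]
        !Bool = ?Bool
          ?Str = !Str
            ?Unit = !Unit
              ?Int = !Int
                X ↦ X
      [data]
        +{err,ack} = &{err,ack}  (internal→external)
          [err]
            &{more,ok} = +{more,ok}  (offer→select)
              [more]
                !Unit = ?Unit
                  ?Int = !Int
                    end ↦ end
              [ok]
                ?Str = !Str
                  &{stop,data} = +{stop,data}  (offer→select)
                    [stop]
                      end ↦ end
                    [data]
                      X ↦ X
          [ack]
            &{ok,ack} = +{ok,ack}  (offer→select)
              [ok]
                +{ack,err,done} = &{ack,err,done}  (internal→external)
                  [ack]
                    ?Unit = !Unit
                      X ↦ X
                  [err]
                    &{done,data,ack} = +{done,data,ack}  (offer→select)
                      [done]
                        end ↦ end
                      [data]
                        X ↦ X
                      [ack]
                        X ↦ X
                  [done]
                    +{ack,more,done} = &{ack,more,done}  (internal→external)
                      [ack]
                        X ↦ X
                      [more]
                        X ↦ X
                      [done]
                        X ↦ X
              [ack]
                ?Bool = !Bool
                  &{ok,more,ack} = +{ok,more,ack}  (offer→select)
                    [ok]
                      X ↦ X
                    [more]
                      X ↦ X
                    [ack]
                      X ↦ X
      [err]
        +{data,ok,retry} = &{data,ok,retry}  (internal→external)
          [data]
            ?Unit = !Unit
              !Unit = ?Unit
                +{retry,stop,ok} = &{retry,stop,ok}  (internal→external)
                  [retry]
                    X ↦ X
                  [stop]
                    X ↦ X
                  [ok]
                    X ↦ X
          [ok]
            ?Str = !Str
              &{data,err,more} = +{data,err,more}  (offer→select)
                [data]
                  !Int = ?Int
                    X ↦ X
                [err]
                  &{ok,ack} = +{ok,ack}  (offer→select)
                    [ok]
                      end ↦ end
                    [ack]
                      end ↦ end
                [more]
                  !Unit = ?Unit
                    end ↦ end
          [retry]
            &{stop,data} = +{stop,data}  (offer→select)
              [stop]
                &{ack,err} = +{ack,err}  (offer→select)
                  [ack]
                    ?Bool = !Bool
                      X ↦ X
                  [err]
                    !Unit = ?Unit
                      X ↦ X
              [data]
                +{stop,data} = &{stop,data}  (internal→external)
                  [stop]
                    ?Bool = !Bool
                      X ↦ X
                  [data]
                    &{stop,ok,more} = +{stop,ok,more}  (offer→select)
                      [stop]
                        X ↦ X
                      [ok]
                        X ↦ X
                      [more]
                        X ↦ X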